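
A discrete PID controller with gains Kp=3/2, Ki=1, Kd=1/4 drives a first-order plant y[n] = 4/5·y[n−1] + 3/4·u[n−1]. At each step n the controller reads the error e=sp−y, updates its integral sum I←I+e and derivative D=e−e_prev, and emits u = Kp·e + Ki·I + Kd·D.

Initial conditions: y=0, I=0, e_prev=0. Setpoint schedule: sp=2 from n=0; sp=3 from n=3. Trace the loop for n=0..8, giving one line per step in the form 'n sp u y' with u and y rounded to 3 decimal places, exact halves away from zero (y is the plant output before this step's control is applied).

0 2 5.500 0.000
1 2 -4.344 4.125
2 2 5.790 0.042
3 3 -2.442 4.376
4 3 4.459 1.670
5 3 -3.165 4.680
6 3 5.010 1.370
7 3 -3.767 4.853
8 3 5.689 1.057

(exact arithmetic carried between steps; '≈' marks a value shown rounded to 6 d.p. or computed from one; I and e_prev carry over from the previous line; the table rounds u and y to 3 d.p., halves away from zero)
n=0: y=0, sp=2, e=sp−y=2; I=2, D=e−e_prev=2; u=3/2·2+1·2+1/4·2=5.5; next y=4/5·0+3/4·5.5=4.125
n=1: y=4.125, sp=2, e=sp−y=-2.125; I=-0.125, D=e−e_prev=-4.125; u=3/2·(-2.125)+1·(-0.125)+1/4·(-4.125)=-4.34375; next y=4/5·4.125+3/4·(-4.34375)≈0.042188
n=2: y≈0.042188, sp=2, e=sp−y≈1.957813; I≈1.832813, D=e−e_prev≈4.082813; u=3/2·1.957813+1·1.832813+1/4·4.082813≈5.790234; next y=4/5·0.042188+3/4·5.790234≈4.376426
n=3: y≈4.376426, sp=3, e=sp−y≈-1.376426; I≈0.456387, D=e−e_prev≈-3.334238; u=3/2·(-1.376426)+1·0.456387+1/4·(-3.334238)≈-2.441812; next y=4/5·4.376426+3/4·(-2.441812)≈1.669782
n=4: y≈1.669782, sp=3, e=sp−y≈1.330218; I≈1.786605, D=e−e_prev≈2.706644; u=3/2·1.330218+1·1.786605+1/4·2.706644≈4.458593; next y=4/5·1.669782+3/4·4.458593≈4.679770
n=5: y≈4.679770, sp=3, e=sp−y≈-1.679770; I≈0.106835, D=e−e_prev≈-3.009988; u=3/2·(-1.679770)+1·0.106835+1/4·(-3.009988)≈-3.165318; next y=4/5·4.679770+3/4·(-3.165318)≈1.369828
n=6: y≈1.369828, sp=3, e=sp−y≈1.630172; I≈1.737007, D=e−e_prev≈3.309942; u=3/2·1.630172+1·1.737007+1/4·3.309942≈5.009750; next y=4/5·1.369828+3/4·5.009750≈4.853175
n=7: y≈4.853175, sp=3, e=sp−y≈-1.853175; I≈-0.116168, D=e−e_prev≈-3.483347; u=3/2·(-1.853175)+1·(-0.116168)+1/4·(-3.483347)≈-3.766768; next y=4/5·4.853175+3/4·(-3.766768)≈1.057464
n=8: y≈1.057464, sp=3, e=sp−y≈1.942536; I≈1.826367, D=e−e_prev≈3.795711; u=3/2·1.942536+1·1.826367+1/4·3.795711≈5.689099; next y=4/5·1.057464+3/4·5.689099≈5.112796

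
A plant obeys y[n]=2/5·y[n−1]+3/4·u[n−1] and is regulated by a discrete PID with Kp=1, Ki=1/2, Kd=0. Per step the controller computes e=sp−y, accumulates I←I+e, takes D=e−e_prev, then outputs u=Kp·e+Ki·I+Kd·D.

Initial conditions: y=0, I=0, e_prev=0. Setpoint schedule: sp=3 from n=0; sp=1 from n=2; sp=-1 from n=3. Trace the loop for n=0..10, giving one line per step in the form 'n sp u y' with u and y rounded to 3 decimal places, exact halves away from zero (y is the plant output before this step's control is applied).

(exact arithmetic carried between steps; '≈' marks a value shown rounded to 6 d.p. or computed from one; I and e_prev carry over from the previous line; the table rounds u and y to 3 d.p., halves away from zero)
n=0: y=0, sp=3, e=sp−y=3; I=3, D=e−e_prev=3; u=1·3+1/2·3+0·3=4.5; next y=2/5·0+3/4·4.5=3.375
n=1: y=3.375, sp=3, e=sp−y=-0.375; I=2.625, D=e−e_prev=-3.375; u=1·(-0.375)+1/2·2.625+0·(-3.375)=0.9375; next y=2/5·3.375+3/4·0.9375=2.053125
n=2: y=2.053125, sp=1, e=sp−y=-1.053125; I=1.571875, D=e−e_prev=-0.678125; u=1·(-1.053125)+1/2·1.571875+0·(-0.678125)≈-0.267188; next y=2/5·2.053125+3/4·(-0.267188)≈0.620859
n=3: y≈0.620859, sp=-1, e=sp−y≈-1.620859; I≈-0.048984, D=e−e_prev≈-0.567734; u=1·(-1.620859)+1/2·(-0.048984)+0·(-0.567734)≈-1.645352; next y=2/5·0.620859+3/4·(-1.645352)≈-0.985670
n=4: y≈-0.985670, sp=-1, e=sp−y≈-0.014330; I≈-0.063314, D=e−e_prev≈1.606529; u=1·(-0.014330)+1/2·(-0.063314)+0·1.606529≈-0.045987; next y=2/5·(-0.985670)+3/4·(-0.045987)≈-0.428758
n=5: y≈-0.428758, sp=-1, e=sp−y≈-0.571242; I≈-0.634556, D=e−e_prev≈-0.556911; u=1·(-0.571242)+1/2·(-0.634556)+0·(-0.556911)≈-0.888520; next y=2/5·(-0.428758)+3/4·(-0.888520)≈-0.837893
n=6: y≈-0.837893, sp=-1, e=sp−y≈-0.162107; I≈-0.796663, D=e−e_prev≈0.409135; u=1·(-0.162107)+1/2·(-0.796663)+0·0.409135≈-0.560438; next y=2/5·(-0.837893)+3/4·(-0.560438)≈-0.755486
n=7: y≈-0.755486, sp=-1, e=sp−y≈-0.244514; I≈-1.041177, D=e−e_prev≈-0.082407; u=1·(-0.244514)+1/2·(-1.041177)+0·(-0.082407)≈-0.765102; next y=2/5·(-0.755486)+3/4·(-0.765102)≈-0.876021
n=8: y≈-0.876021, sp=-1, e=sp−y≈-0.123979; I≈-1.165156, D=e−e_prev≈0.120535; u=1·(-0.123979)+1/2·(-1.165156)+0·0.120535≈-0.706557; next y=2/5·(-0.876021)+3/4·(-0.706557)≈-0.880326
n=9: y≈-0.880326, sp=-1, e=sp−y≈-0.119674; I≈-1.284830, D=e−e_prev≈0.004305; u=1·(-0.119674)+1/2·(-1.284830)+0·0.004305≈-0.762089; next y=2/5·(-0.880326)+3/4·(-0.762089)≈-0.923697
n=10: y≈-0.923697, sp=-1, e=sp−y≈-0.076303; I≈-1.361133, D=e−e_prev≈0.043371; u=1·(-0.076303)+1/2·(-1.361133)+0·0.043371≈-0.756869; next y=2/5·(-0.923697)+3/4·(-0.756869)≈-0.937131

0 3 4.500 0.000
1 3 0.938 3.375
2 1 -0.267 2.053
3 -1 -1.645 0.621
4 -1 -0.046 -0.986
5 -1 -0.889 -0.429
6 -1 -0.560 -0.838
7 -1 -0.765 -0.755
8 -1 -0.707 -0.876
9 -1 -0.762 -0.880
10 -1 -0.757 -0.924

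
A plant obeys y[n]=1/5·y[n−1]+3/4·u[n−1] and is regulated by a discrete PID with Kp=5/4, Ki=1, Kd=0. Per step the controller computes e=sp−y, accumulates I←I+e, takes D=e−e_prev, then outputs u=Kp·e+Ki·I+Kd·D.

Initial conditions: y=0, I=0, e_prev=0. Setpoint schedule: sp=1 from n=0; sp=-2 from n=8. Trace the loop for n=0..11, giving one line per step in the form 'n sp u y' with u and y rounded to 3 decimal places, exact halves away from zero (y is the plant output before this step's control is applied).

0 1 2.250 0.000
1 1 -0.547 1.688
2 1 2.726 -0.073
3 1 -0.932 2.030
4 1 3.265 -0.293
5 1 -1.479 2.390
6 1 3.929 -0.631
7 1 -2.206 2.820
8 -2 -1.977 -1.091
9 -2 -1.513 -1.701
10 -2 -2.320 -1.475
11 -2 -1.585 -2.035

(exact arithmetic carried between steps; '≈' marks a value shown rounded to 6 d.p. or computed from one; I and e_prev carry over from the previous line; the table rounds u and y to 3 d.p., halves away from zero)
n=0: y=0, sp=1, e=sp−y=1; I=1, D=e−e_prev=1; u=5/4·1+1·1+0·1=2.25; next y=1/5·0+3/4·2.25=1.6875
n=1: y=1.6875, sp=1, e=sp−y=-0.6875; I=0.3125, D=e−e_prev=-1.6875; u=5/4·(-0.6875)+1·0.3125+0·(-1.6875)=-0.546875; next y=1/5·1.6875+3/4·(-0.546875)≈-0.072656
n=2: y≈-0.072656, sp=1, e=sp−y≈1.072656; I≈1.385156, D=e−e_prev≈1.760156; u=5/4·1.072656+1·1.385156+0·1.760156≈2.725977; next y=1/5·(-0.072656)+3/4·2.725977≈2.029951
n=3: y≈2.029951, sp=1, e=sp−y≈-1.029951; I≈0.355205, D=e−e_prev≈-2.102607; u=5/4·(-1.029951)+1·0.355205+0·(-2.102607)≈-0.932234; next y=1/5·2.029951+3/4·(-0.932234)≈-0.293185
n=4: y≈-0.293185, sp=1, e=sp−y≈1.293185; I≈1.648390, D=e−e_prev≈2.323136; u=5/4·1.293185+1·1.648390+0·2.323136≈3.264872; next y=1/5·(-0.293185)+3/4·3.264872≈2.390017
n=5: y≈2.390017, sp=1, e=sp−y≈-1.390017; I≈0.258373, D=e−e_prev≈-2.683202; u=5/4·(-1.390017)+1·0.258373+0·(-2.683202)≈-1.479147; next y=1/5·2.390017+3/4·(-1.479147)≈-0.631357
n=6: y≈-0.631357, sp=1, e=sp−y≈1.631357; I≈1.889731, D=e−e_prev≈3.021374; u=5/4·1.631357+1·1.889731+0·3.021374≈3.928927; next y=1/5·(-0.631357)+3/4·3.928927≈2.820424
n=7: y≈2.820424, sp=1, e=sp−y≈-1.820424; I≈0.069307, D=e−e_prev≈-3.451781; u=5/4·(-1.820424)+1·0.069307+0·(-3.451781)≈-2.206223; next y=1/5·2.820424+3/4·(-2.206223)≈-1.090583
n=8: y≈-1.090583, sp=-2, e=sp−y≈-0.909417; I≈-0.840111, D=e−e_prev≈0.911007; u=5/4·(-0.909417)+1·(-0.840111)+0·0.911007≈-1.976882; next y=1/5·(-1.090583)+3/4·(-1.976882)≈-1.700778
n=9: y≈-1.700778, sp=-2, e=sp−y≈-0.299222; I≈-1.139332, D=e−e_prev≈0.610196; u=5/4·(-0.299222)+1·(-1.139332)+0·0.610196≈-1.513360; next y=1/5·(-1.700778)+3/4·(-1.513360)≈-1.475175
n=10: y≈-1.475175, sp=-2, e=sp−y≈-0.524825; I≈-1.664157, D=e−e_prev≈-0.225603; u=5/4·(-0.524825)+1·(-1.664157)+0·(-0.225603)≈-2.320188; next y=1/5·(-1.475175)+3/4·(-2.320188)≈-2.035176
n=11: y≈-2.035176, sp=-2, e=sp−y≈0.035176; I≈-1.628981, D=e−e_prev≈0.560001; u=5/4·0.035176+1·(-1.628981)+0·0.560001≈-1.585011; next y=1/5·(-2.035176)+3/4·(-1.585011)≈-1.595794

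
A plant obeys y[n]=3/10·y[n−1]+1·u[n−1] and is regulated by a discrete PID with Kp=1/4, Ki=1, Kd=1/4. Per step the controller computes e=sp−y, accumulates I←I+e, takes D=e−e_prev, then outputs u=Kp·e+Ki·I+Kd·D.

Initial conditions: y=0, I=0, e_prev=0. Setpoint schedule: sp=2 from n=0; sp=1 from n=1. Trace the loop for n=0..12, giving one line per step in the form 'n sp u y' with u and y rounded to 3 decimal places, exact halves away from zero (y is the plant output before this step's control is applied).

0 2 3.000 0.000
1 1 -1.500 3.000
2 1 2.900 -0.600
3 1 -1.380 2.720
4 1 2.656 -0.564
5 1 -1.177 2.487
6 1 2.476 -0.431
7 1 -0.989 2.346
8 1 2.306 -0.285
9 1 -0.825 2.221
10 1 2.150 -0.159
11 1 -0.678 2.102
12 1 2.009 -0.047

(exact arithmetic carried between steps; '≈' marks a value shown rounded to 6 d.p. or computed from one; I and e_prev carry over from the previous line; the table rounds u and y to 3 d.p., halves away from zero)
n=0: y=0, sp=2, e=sp−y=2; I=2, D=e−e_prev=2; u=1/4·2+1·2+1/4·2=3; next y=3/10·0+1·3=3
n=1: y=3, sp=1, e=sp−y=-2; I=0, D=e−e_prev=-4; u=1/4·(-2)+1·0+1/4·(-4)=-1.5; next y=3/10·3+1·(-1.5)=-0.6
n=2: y=-0.6, sp=1, e=sp−y=1.6; I=1.6, D=e−e_prev=3.6; u=1/4·1.6+1·1.6+1/4·3.6=2.9; next y=3/10·(-0.6)+1·2.9=2.72
n=3: y=2.72, sp=1, e=sp−y=-1.72; I=-0.12, D=e−e_prev=-3.32; u=1/4·(-1.72)+1·(-0.12)+1/4·(-3.32)=-1.38; next y=3/10·2.72+1·(-1.38)=-0.564
n=4: y=-0.564, sp=1, e=sp−y=1.564; I=1.444, D=e−e_prev=3.284; u=1/4·1.564+1·1.444+1/4·3.284=2.656; next y=3/10·(-0.564)+1·2.656=2.4868
n=5: y=2.4868, sp=1, e=sp−y=-1.4868; I=-0.0428, D=e−e_prev=-3.0508; u=1/4·(-1.4868)+1·(-0.0428)+1/4·(-3.0508)=-1.1772; next y=3/10·2.4868+1·(-1.1772)=-0.43116
n=6: y=-0.43116, sp=1, e=sp−y=1.43116; I=1.38836, D=e−e_prev=2.91796; u=1/4·1.43116+1·1.38836+1/4·2.91796=2.47564; next y=3/10·(-0.43116)+1·2.47564=2.346292
n=7: y=2.346292, sp=1, e=sp−y=-1.346292; I=0.042068, D=e−e_prev=-2.777452; u=1/4·(-1.346292)+1·0.042068+1/4·(-2.777452)=-0.988868; next y=3/10·2.346292+1·(-0.988868)≈-0.284980
n=8: y≈-0.284980, sp=1, e=sp−y≈1.284980; I≈1.327048, D=e−e_prev≈2.631272; u=1/4·1.284980+1·1.327048+1/4·2.631272≈2.306112; next y=3/10·(-0.284980)+1·2.306112≈2.220617
n=9: y≈2.220617, sp=1, e=sp−y≈-1.220617; I≈0.106431, D=e−e_prev≈-2.505598; u=1/4·(-1.220617)+1·0.106431+1/4·(-2.505598)≈-0.825123; next y=3/10·2.220617+1·(-0.825123)≈-0.158938
n=10: y≈-0.158938, sp=1, e=sp−y≈1.158938; I≈1.265369, D=e−e_prev≈2.379555; u=1/4·1.158938+1·1.265369+1/4·2.379555≈2.149992; next y=3/10·(-0.158938)+1·2.149992≈2.102311
n=11: y≈2.102311, sp=1, e=sp−y≈-1.102311; I≈0.163058, D=e−e_prev≈-2.261248; u=1/4·(-1.102311)+1·0.163058+1/4·(-2.261248)≈-0.677832; next y=3/10·2.102311+1·(-0.677832)≈-0.047138
n=12: y≈-0.047138, sp=1, e=sp−y≈1.047138; I≈1.210197, D=e−e_prev≈2.149449; u=1/4·1.047138+1·1.210197+1/4·2.149449≈2.009343; next y=3/10·(-0.047138)+1·2.009343≈1.995202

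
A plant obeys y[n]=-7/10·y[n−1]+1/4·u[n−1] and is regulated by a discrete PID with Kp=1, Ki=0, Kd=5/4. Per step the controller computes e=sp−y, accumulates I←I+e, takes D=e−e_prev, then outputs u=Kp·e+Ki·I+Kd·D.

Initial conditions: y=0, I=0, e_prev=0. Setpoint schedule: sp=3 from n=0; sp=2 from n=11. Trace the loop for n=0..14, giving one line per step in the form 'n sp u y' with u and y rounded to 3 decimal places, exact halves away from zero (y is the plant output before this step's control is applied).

(exact arithmetic carried between steps; '≈' marks a value shown rounded to 6 d.p. or computed from one; I and e_prev carry over from the previous line; the table rounds u and y to 3 d.p., halves away from zero)
n=0: y=0, sp=3, e=sp−y=3; I=3, D=e−e_prev=3; u=1·3+0·3+5/4·3=6.75; next y=-7/10·0+1/4·6.75=1.6875
n=1: y=1.6875, sp=3, e=sp−y=1.3125; I=4.3125, D=e−e_prev=-1.6875; u=1·1.3125+0·4.3125+5/4·(-1.6875)=-0.796875; next y=-7/10·1.6875+1/4·(-0.796875)≈-1.380469
n=2: y≈-1.380469, sp=3, e=sp−y≈4.380469; I≈8.692969, D=e−e_prev≈3.067969; u=1·4.380469+0·8.692969+5/4·3.067969≈8.215430; next y=-7/10·(-1.380469)+1/4·8.215430≈3.020186
n=3: y≈3.020186, sp=3, e=sp−y≈-0.020186; I≈8.672783, D=e−e_prev≈-4.400654; u=1·(-0.020186)+0·8.672783+5/4·(-4.400654)≈-5.521003; next y=-7/10·3.020186+1/4·(-5.521003)≈-3.494381
n=4: y≈-3.494381, sp=3, e=sp−y≈6.494381; I≈15.167164, D=e−e_prev≈6.514566; u=1·6.494381+0·15.167164+5/4·6.514566≈14.637589; next y=-7/10·(-3.494381)+1/4·14.637589≈6.105464
n=5: y≈6.105464, sp=3, e=sp−y≈-3.105464; I≈12.061700, D=e−e_prev≈-9.599844; u=1·(-3.105464)+0·12.061700+5/4·(-9.599844)≈-15.105269; next y=-7/10·6.105464+1/4·(-15.105269)≈-8.050142
n=6: y≈-8.050142, sp=3, e=sp−y≈11.050142; I≈23.111842, D=e−e_prev≈14.155606; u=1·11.050142+0·23.111842+5/4·14.155606≈28.744649; next y=-7/10·(-8.050142)+1/4·28.744649≈12.821261
n=7: y≈12.821261, sp=3, e=sp−y≈-9.821261; I≈13.290581, D=e−e_prev≈-20.871403; u=1·(-9.821261)+0·13.290581+5/4·(-20.871403)≈-35.910516; next y=-7/10·12.821261+1/4·(-35.910516)≈-17.952512
n=8: y≈-17.952512, sp=3, e=sp−y≈20.952512; I≈34.243093, D=e−e_prev≈30.773773; u=1·20.952512+0·34.243093+5/4·30.773773≈59.419729; next y=-7/10·(-17.952512)+1/4·59.419729≈27.421691
n=9: y≈27.421691, sp=3, e=sp−y≈-24.421691; I≈9.821402, D=e−e_prev≈-45.374203; u=1·(-24.421691)+0·9.821402+5/4·(-45.374203)≈-81.139444; next y=-7/10·27.421691+1/4·(-81.139444)≈-39.480044
n=10: y≈-39.480044, sp=3, e=sp−y≈42.480044; I≈52.301446, D=e−e_prev≈66.901735; u=1·42.480044+0·52.301446+5/4·66.901735≈126.107213; next y=-7/10·(-39.480044)+1/4·126.107213≈59.162834
n=11: y≈59.162834, sp=2, e=sp−y≈-57.162834; I≈-4.861388, D=e−e_prev≈-99.642879; u=1·(-57.162834)+0·(-4.861388)+5/4·(-99.642879)≈-181.716432; next y=-7/10·59.162834+1/4·(-181.716432)≈-86.843092
n=12: y≈-86.843092, sp=2, e=sp−y≈88.843092; I≈83.981704, D=e−e_prev≈146.005926; u=1·88.843092+0·83.981704+5/4·146.005926≈271.350500; next y=-7/10·(-86.843092)+1/4·271.350500≈128.627789
n=13: y≈128.627789, sp=2, e=sp−y≈-126.627789; I≈-42.646085, D=e−e_prev≈-215.470882; u=1·(-126.627789)+0·(-42.646085)+5/4·(-215.470882)≈-395.966391; next y=-7/10·128.627789+1/4·(-395.966391)≈-189.031051
n=14: y≈-189.031051, sp=2, e=sp−y≈191.031051; I≈148.384965, D=e−e_prev≈317.658840; u=1·191.031051+0·148.384965+5/4·317.658840≈588.104601; next y=-7/10·(-189.031051)+1/4·588.104601≈279.347885

0 3 6.750 0.000
1 3 -0.797 1.688
2 3 8.215 -1.380
3 3 -5.521 3.020
4 3 14.638 -3.494
5 3 -15.105 6.105
6 3 28.745 -8.050
7 3 -35.911 12.821
8 3 59.420 -17.953
9 3 -81.139 27.422
10 3 126.107 -39.480
11 2 -181.716 59.163
12 2 271.351 -86.843
13 2 -395.966 128.628
14 2 588.105 -189.031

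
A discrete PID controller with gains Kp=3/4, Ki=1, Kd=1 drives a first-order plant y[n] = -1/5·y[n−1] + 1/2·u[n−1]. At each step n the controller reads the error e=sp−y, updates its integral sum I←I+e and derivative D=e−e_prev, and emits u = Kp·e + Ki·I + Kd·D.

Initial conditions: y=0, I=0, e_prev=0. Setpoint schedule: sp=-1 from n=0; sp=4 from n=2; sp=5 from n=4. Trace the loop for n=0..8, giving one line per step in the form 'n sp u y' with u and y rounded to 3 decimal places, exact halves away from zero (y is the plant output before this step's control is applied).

0 -1 -2.750 0.000
1 -1 1.031 -1.375
2 4 7.826 0.791
3 4 0.049 3.755
4 5 18.332 -0.726
5 5 -9.026 9.311
6 5 39.837 -6.375
7 5 -40.288 21.194
8 5 96.422 -24.383

(exact arithmetic carried between steps; '≈' marks a value shown rounded to 6 d.p. or computed from one; I and e_prev carry over from the previous line; the table rounds u and y to 3 d.p., halves away from zero)
n=0: y=0, sp=-1, e=sp−y=-1; I=-1, D=e−e_prev=-1; u=3/4·(-1)+1·(-1)+1·(-1)=-2.75; next y=-1/5·0+1/2·(-2.75)=-1.375
n=1: y=-1.375, sp=-1, e=sp−y=0.375; I=-0.625, D=e−e_prev=1.375; u=3/4·0.375+1·(-0.625)+1·1.375=1.03125; next y=-1/5·(-1.375)+1/2·1.03125=0.790625
n=2: y=0.790625, sp=4, e=sp−y=3.209375; I=2.584375, D=e−e_prev=2.834375; u=3/4·3.209375+1·2.584375+1·2.834375≈7.825781; next y=-1/5·0.790625+1/2·7.825781≈3.754766
n=3: y≈3.754766, sp=4, e=sp−y≈0.245234; I≈2.829609, D=e−e_prev≈-2.964141; u=3/4·0.245234+1·2.829609+1·(-2.964141)≈0.049395; next y=-1/5·3.754766+1/2·0.049395≈-0.726256
n=4: y≈-0.726256, sp=5, e=sp−y≈5.726256; I≈8.555865, D=e−e_prev≈5.481021; u=3/4·5.726256+1·8.555865+1·5.481021≈18.331579; next y=-1/5·(-0.726256)+1/2·18.331579≈9.311040
n=5: y≈9.311040, sp=5, e=sp−y≈-4.311040; I≈4.244825, D=e−e_prev≈-10.037296; u=3/4·(-4.311040)+1·4.244825+1·(-10.037296)≈-9.025752; next y=-1/5·9.311040+1/2·(-9.025752)≈-6.375084
n=6: y≈-6.375084, sp=5, e=sp−y≈11.375084; I≈15.619909, D=e−e_prev≈15.686125; u=3/4·11.375084+1·15.619909+1·15.686125≈39.837346; next y=-1/5·(-6.375084)+1/2·39.837346≈21.193690
n=7: y≈21.193690, sp=5, e=sp−y≈-16.193690; I≈-0.573781, D=e−e_prev≈-27.568774; u=3/4·(-16.193690)+1·(-0.573781)+1·(-27.568774)≈-40.287823; next y=-1/5·21.193690+1/2·(-40.287823)≈-24.382649
n=8: y≈-24.382649, sp=5, e=sp−y≈29.382649; I≈28.808868, D=e−e_prev≈45.576339; u=3/4·29.382649+1·28.808868+1·45.576339≈96.422195; next y=-1/5·(-24.382649)+1/2·96.422195≈53.087627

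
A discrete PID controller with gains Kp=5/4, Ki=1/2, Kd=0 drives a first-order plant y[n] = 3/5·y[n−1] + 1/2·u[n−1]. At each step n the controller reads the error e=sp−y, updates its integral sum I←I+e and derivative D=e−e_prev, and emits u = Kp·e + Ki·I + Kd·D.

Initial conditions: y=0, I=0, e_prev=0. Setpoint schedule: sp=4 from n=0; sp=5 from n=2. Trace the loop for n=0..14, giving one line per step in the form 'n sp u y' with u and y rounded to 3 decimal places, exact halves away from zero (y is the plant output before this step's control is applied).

(exact arithmetic carried between steps; '≈' marks a value shown rounded to 6 d.p. or computed from one; I and e_prev carry over from the previous line; the table rounds u and y to 3 d.p., halves away from zero)
n=0: y=0, sp=4, e=sp−y=4; I=4, D=e−e_prev=4; u=5/4·4+1/2·4+0·4=7; next y=3/5·0+1/2·7=3.5
n=1: y=3.5, sp=4, e=sp−y=0.5; I=4.5, D=e−e_prev=-3.5; u=5/4·0.5+1/2·4.5+0·(-3.5)=2.875; next y=3/5·3.5+1/2·2.875=3.5375
n=2: y=3.5375, sp=5, e=sp−y=1.4625; I=5.9625, D=e−e_prev=0.9625; u=5/4·1.4625+1/2·5.9625+0·0.9625=4.809375; next y=3/5·3.5375+1/2·4.809375≈4.527188
n=3: y≈4.527188, sp=5, e=sp−y≈0.472813; I≈6.435313, D=e−e_prev≈-0.989688; u=5/4·0.472813+1/2·6.435313+0·(-0.989688)≈3.808672; next y=3/5·4.527188+1/2·3.808672≈4.620648
n=4: y≈4.620648, sp=5, e=sp−y≈0.379352; I≈6.814664, D=e−e_prev≈-0.093461; u=5/4·0.379352+1/2·6.814664+0·(-0.093461)≈3.881521; next y=3/5·4.620648+1/2·3.881521≈4.713150
n=5: y≈4.713150, sp=5, e=sp−y≈0.286850; I≈7.101514, D=e−e_prev≈-0.092501; u=5/4·0.286850+1/2·7.101514+0·(-0.092501)≈3.909320; next y=3/5·4.713150+1/2·3.909320≈4.782550
n=6: y≈4.782550, sp=5, e=sp−y≈0.217450; I≈7.318964, D=e−e_prev≈-0.069400; u=5/4·0.217450+1/2·7.318964+0·(-0.069400)≈3.931295; next y=3/5·4.782550+1/2·3.931295≈4.835177
n=7: y≈4.835177, sp=5, e=sp−y≈0.164823; I≈7.483787, D=e−e_prev≈-0.052628; u=5/4·0.164823+1/2·7.483787+0·(-0.052628)≈3.947922; next y=3/5·4.835177+1/2·3.947922≈4.875067
n=8: y≈4.875067, sp=5, e=sp−y≈0.124933; I≈7.608720, D=e−e_prev≈-0.039890; u=5/4·0.124933+1/2·7.608720+0·(-0.039890)≈3.960526; next y=3/5·4.875067+1/2·3.960526≈4.905303
n=9: y≈4.905303, sp=5, e=sp−y≈0.094697; I≈7.703416, D=e−e_prev≈-0.030236; u=5/4·0.094697+1/2·7.703416+0·(-0.030236)≈3.970079; next y=3/5·4.905303+1/2·3.970079≈4.928222
n=10: y≈4.928222, sp=5, e=sp−y≈0.071778; I≈7.775195, D=e−e_prev≈-0.022918; u=5/4·0.071778+1/2·7.775195+0·(-0.022918)≈3.977321; next y=3/5·4.928222+1/2·3.977321≈4.945593
n=11: y≈4.945593, sp=5, e=sp−y≈0.054407; I≈7.829602, D=e−e_prev≈-0.017372; u=5/4·0.054407+1/2·7.829602+0·(-0.017372)≈3.982809; next y=3/5·4.945593+1/2·3.982809≈4.958761
n=12: y≈4.958761, sp=5, e=sp−y≈0.041239; I≈7.870841, D=e−e_prev≈-0.013167; u=5/4·0.041239+1/2·7.870841+0·(-0.013167)≈3.986970; next y=3/5·4.958761+1/2·3.986970≈4.968741
n=13: y≈4.968741, sp=5, e=sp−y≈0.031259; I≈7.902100, D=e−e_prev≈-0.009981; u=5/4·0.031259+1/2·7.902100+0·(-0.009981)≈3.990123; next y=3/5·4.968741+1/2·3.990123≈4.976306
n=14: y≈4.976306, sp=5, e=sp−y≈0.023694; I≈7.925793, D=e−e_prev≈-0.007565; u=5/4·0.023694+1/2·7.925793+0·(-0.007565)≈3.992514; next y=3/5·4.976306+1/2·3.992514≈4.982041

0 4 7.000 0.000
1 4 2.875 3.500
2 5 4.809 3.538
3 5 3.809 4.527
4 5 3.882 4.621
5 5 3.909 4.713
6 5 3.931 4.783
7 5 3.948 4.835
8 5 3.961 4.875
9 5 3.970 4.905
10 5 3.977 4.928
11 5 3.983 4.946
12 5 3.987 4.959
13 5 3.990 4.969
14 5 3.993 4.976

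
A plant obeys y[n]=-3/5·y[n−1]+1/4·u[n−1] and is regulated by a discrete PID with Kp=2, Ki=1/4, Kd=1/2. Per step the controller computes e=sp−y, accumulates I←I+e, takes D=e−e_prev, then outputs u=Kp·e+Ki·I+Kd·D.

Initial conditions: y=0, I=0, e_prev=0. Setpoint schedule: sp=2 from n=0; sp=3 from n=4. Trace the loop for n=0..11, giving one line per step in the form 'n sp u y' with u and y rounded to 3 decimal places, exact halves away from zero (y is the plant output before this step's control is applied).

(exact arithmetic carried between steps; '≈' marks a value shown rounded to 6 d.p. or computed from one; I and e_prev carry over from the previous line; the table rounds u and y to 3 d.p., halves away from zero)
n=0: y=0, sp=2, e=sp−y=2; I=2, D=e−e_prev=2; u=2·2+1/4·2+1/2·2=5.5; next y=-3/5·0+1/4·5.5=1.375
n=1: y=1.375, sp=2, e=sp−y=0.625; I=2.625, D=e−e_prev=-1.375; u=2·0.625+1/4·2.625+1/2·(-1.375)=1.21875; next y=-3/5·1.375+1/4·1.21875≈-0.520313
n=2: y≈-0.520313, sp=2, e=sp−y≈2.520313; I≈5.145313, D=e−e_prev≈1.895313; u=2·2.520313+1/4·5.145313+1/2·1.895313≈7.274609; next y=-3/5·(-0.520313)+1/4·7.274609≈2.130840
n=3: y≈2.130840, sp=2, e=sp−y≈-0.130840; I≈5.014473, D=e−e_prev≈-2.651152; u=2·(-0.130840)+1/4·5.014473+1/2·(-2.651152)≈-0.333638; next y=-3/5·2.130840+1/4·(-0.333638)≈-1.361913
n=4: y≈-1.361913, sp=3, e=sp−y≈4.361913; I≈9.376386, D=e−e_prev≈4.492753; u=2·4.361913+1/4·9.376386+1/2·4.492753≈13.314300; next y=-3/5·(-1.361913)+1/4·13.314300≈4.145723
n=5: y≈4.145723, sp=3, e=sp−y≈-1.145723; I≈8.230663, D=e−e_prev≈-5.507636; u=2·(-1.145723)+1/4·8.230663+1/2·(-5.507636)≈-2.987598; next y=-3/5·4.145723+1/4·(-2.987598)≈-3.234333
n=6: y≈-3.234333, sp=3, e=sp−y≈6.234333; I≈14.464996, D=e−e_prev≈7.380056; u=2·6.234333+1/4·14.464996+1/2·7.380056≈19.774944; next y=-3/5·(-3.234333)+1/4·19.774944≈6.884336
n=7: y≈6.884336, sp=3, e=sp−y≈-3.884336; I≈10.580660, D=e−e_prev≈-10.118669; u=2·(-3.884336)+1/4·10.580660+1/2·(-10.118669)≈-10.182841; next y=-3/5·6.884336+1/4·(-10.182841)≈-6.676312
n=8: y≈-6.676312, sp=3, e=sp−y≈9.676312; I≈20.256972, D=e−e_prev≈13.560648; u=2·9.676312+1/4·20.256972+1/2·13.560648≈31.197191; next y=-3/5·(-6.676312)+1/4·31.197191≈11.805085
n=9: y≈11.805085, sp=3, e=sp−y≈-8.805085; I≈11.451887, D=e−e_prev≈-18.481397; u=2·(-8.805085)+1/4·11.451887+1/2·(-18.481397)≈-23.987896; next y=-3/5·11.805085+1/4·(-23.987896)≈-13.080025
n=10: y≈-13.080025, sp=3, e=sp−y≈16.080025; I≈27.531912, D=e−e_prev≈24.885110; u=2·16.080025+1/4·27.531912+1/2·24.885110≈51.485583; next y=-3/5·(-13.080025)+1/4·51.485583≈20.719411
n=11: y≈20.719411, sp=3, e=sp−y≈-17.719411; I≈9.812502, D=e−e_prev≈-33.799436; u=2·(-17.719411)+1/4·9.812502+1/2·(-33.799436)≈-49.885414; next y=-3/5·20.719411+1/4·(-49.885414)≈-24.903000

0 2 5.500 0.000
1 2 1.219 1.375
2 2 7.275 -0.520
3 2 -0.334 2.131
4 3 13.314 -1.362
5 3 -2.988 4.146
6 3 19.775 -3.234
7 3 -10.183 6.884
8 3 31.197 -6.676
9 3 -23.988 11.805
10 3 51.486 -13.080
11 3 -49.885 20.719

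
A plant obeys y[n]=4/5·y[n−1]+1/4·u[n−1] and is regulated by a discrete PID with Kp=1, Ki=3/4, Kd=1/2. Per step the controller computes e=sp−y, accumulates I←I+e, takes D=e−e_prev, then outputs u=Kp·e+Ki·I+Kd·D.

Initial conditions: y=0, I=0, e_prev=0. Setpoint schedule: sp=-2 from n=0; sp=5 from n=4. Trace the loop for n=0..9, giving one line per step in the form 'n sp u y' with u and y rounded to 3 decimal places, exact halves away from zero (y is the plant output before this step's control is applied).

(exact arithmetic carried between steps; '≈' marks a value shown rounded to 6 d.p. or computed from one; I and e_prev carry over from the previous line; the table rounds u and y to 3 d.p., halves away from zero)
n=0: y=0, sp=-2, e=sp−y=-2; I=-2, D=e−e_prev=-2; u=1·(-2)+3/4·(-2)+1/2·(-2)=-4.5; next y=4/5·0+1/4·(-4.5)=-1.125
n=1: y=-1.125, sp=-2, e=sp−y=-0.875; I=-2.875, D=e−e_prev=1.125; u=1·(-0.875)+3/4·(-2.875)+1/2·1.125=-2.46875; next y=4/5·(-1.125)+1/4·(-2.46875)≈-1.517188
n=2: y≈-1.517188, sp=-2, e=sp−y≈-0.482813; I≈-3.357813, D=e−e_prev≈0.392188; u=1·(-0.482813)+3/4·(-3.357813)+1/2·0.392188≈-2.805078; next y=4/5·(-1.517188)+1/4·(-2.805078)≈-1.915020
n=3: y≈-1.915020, sp=-2, e=sp−y≈-0.084980; I≈-3.442793, D=e−e_prev≈0.397832; u=1·(-0.084980)+3/4·(-3.442793)+1/2·0.397832≈-2.468159; next y=4/5·(-1.915020)+1/4·(-2.468159)≈-2.149055
n=4: y≈-2.149055, sp=5, e=sp−y≈7.149055; I≈3.706262, D=e−e_prev≈7.234036; u=1·7.149055+3/4·3.706262+1/2·7.234036≈13.545770; next y=4/5·(-2.149055)+1/4·13.545770≈1.667198
n=5: y≈1.667198, sp=5, e=sp−y≈3.332802; I≈7.039064, D=e−e_prev≈-3.816254; u=1·3.332802+3/4·7.039064+1/2·(-3.816254)≈6.703973; next y=4/5·1.667198+1/4·6.703973≈3.009752
n=6: y≈3.009752, sp=5, e=sp−y≈1.990248; I≈9.029312, D=e−e_prev≈-1.342554; u=1·1.990248+3/4·9.029312+1/2·(-1.342554)≈8.090956; next y=4/5·3.009752+1/4·8.090956≈4.430540
n=7: y≈4.430540, sp=5, e=sp−y≈0.569460; I≈9.598772, D=e−e_prev≈-1.420789; u=1·0.569460+3/4·9.598772+1/2·(-1.420789)≈7.058144; next y=4/5·4.430540+1/4·7.058144≈5.308968
n=8: y≈5.308968, sp=5, e=sp−y≈-0.308968; I≈9.289804, D=e−e_prev≈-0.878428; u=1·(-0.308968)+3/4·9.289804+1/2·(-0.878428)≈6.219170; next y=4/5·5.308968+1/4·6.219170≈5.801967
n=9: y≈5.801967, sp=5, e=sp−y≈-0.801967; I≈8.487836, D=e−e_prev≈-0.492999; u=1·(-0.801967)+3/4·8.487836+1/2·(-0.492999)≈5.317410; next y=4/5·5.801967+1/4·5.317410≈5.970926

0 -2 -4.500 0.000
1 -2 -2.469 -1.125
2 -2 -2.805 -1.517
3 -2 -2.468 -1.915
4 5 13.546 -2.149
5 5 6.704 1.667
6 5 8.091 3.010
7 5 7.058 4.431
8 5 6.219 5.309
9 5 5.317 5.802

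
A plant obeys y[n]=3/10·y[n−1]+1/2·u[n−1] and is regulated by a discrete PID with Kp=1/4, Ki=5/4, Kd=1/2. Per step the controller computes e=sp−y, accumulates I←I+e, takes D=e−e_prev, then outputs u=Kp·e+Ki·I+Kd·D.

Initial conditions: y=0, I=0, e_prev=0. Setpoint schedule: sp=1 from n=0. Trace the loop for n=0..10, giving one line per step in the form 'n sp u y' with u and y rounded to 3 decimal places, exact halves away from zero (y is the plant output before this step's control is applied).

(exact arithmetic carried between steps; '≈' marks a value shown rounded to 6 d.p. or computed from one; I and e_prev carry over from the previous line; the table rounds u and y to 3 d.p., halves away from zero)
n=0: y=0, sp=1, e=sp−y=1; I=1, D=e−e_prev=1; u=1/4·1+5/4·1+1/2·1=2; next y=3/10·0+1/2·2=1
n=1: y=1, sp=1, e=sp−y=0; I=1, D=e−e_prev=-1; u=1/4·0+5/4·1+1/2·(-1)=0.75; next y=3/10·1+1/2·0.75=0.675
n=2: y=0.675, sp=1, e=sp−y=0.325; I=1.325, D=e−e_prev=0.325; u=1/4·0.325+5/4·1.325+1/2·0.325=1.9; next y=3/10·0.675+1/2·1.9=1.1525
n=3: y=1.1525, sp=1, e=sp−y=-0.1525; I=1.1725, D=e−e_prev=-0.4775; u=1/4·(-0.1525)+5/4·1.1725+1/2·(-0.4775)=1.18875; next y=3/10·1.1525+1/2·1.18875=0.940125
n=4: y=0.940125, sp=1, e=sp−y=0.059875; I=1.232375, D=e−e_prev=0.212375; u=1/4·0.059875+5/4·1.232375+1/2·0.212375=1.661625; next y=3/10·0.940125+1/2·1.661625=1.11285
n=5: y=1.11285, sp=1, e=sp−y=-0.11285; I=1.119525, D=e−e_prev=-0.172725; u=1/4·(-0.11285)+5/4·1.119525+1/2·(-0.172725)≈1.284831; next y=3/10·1.11285+1/2·1.284831≈0.976271
n=6: y≈0.976271, sp=1, e=sp−y≈0.023729; I≈1.143254, D=e−e_prev≈0.136579; u=1/4·0.023729+5/4·1.143254+1/2·0.136579≈1.50329; next y=3/10·0.976271+1/2·1.50329≈1.044526
n=7: y≈1.044526, sp=1, e=sp−y≈-0.044526; I≈1.098728, D=e−e_prev≈-0.068256; u=1/4·(-0.044526)+5/4·1.098728+1/2·(-0.068256)≈1.328151; next y=3/10·1.044526+1/2·1.328151≈0.977433
n=8: y≈0.977433, sp=1, e=sp−y≈0.022567; I≈1.121295, D=e−e_prev≈0.067093; u=1/4·0.022567+5/4·1.121295+1/2·0.067093≈1.440807; next y=3/10·0.977433+1/2·1.440807≈1.013633
n=9: y≈1.013633, sp=1, e=sp−y≈-0.013633; I≈1.107662, D=e−e_prev≈-0.036200; u=1/4·(-0.013633)+5/4·1.107662+1/2·(-0.036200)≈1.363069; next y=3/10·1.013633+1/2·1.363069≈0.985624
n=10: y≈0.985624, sp=1, e=sp−y≈0.014376; I≈1.122037, D=e−e_prev≈0.028009; u=1/4·0.014376+5/4·1.122037+1/2·0.028009≈1.420145; next y=3/10·0.985624+1/2·1.420145≈1.005760

0 1 2.000 0.000
1 1 0.750 1.000
2 1 1.900 0.675
3 1 1.189 1.153
4 1 1.662 0.940
5 1 1.285 1.113
6 1 1.503 0.976
7 1 1.328 1.045
8 1 1.441 0.977
9 1 1.363 1.014
10 1 1.420 0.986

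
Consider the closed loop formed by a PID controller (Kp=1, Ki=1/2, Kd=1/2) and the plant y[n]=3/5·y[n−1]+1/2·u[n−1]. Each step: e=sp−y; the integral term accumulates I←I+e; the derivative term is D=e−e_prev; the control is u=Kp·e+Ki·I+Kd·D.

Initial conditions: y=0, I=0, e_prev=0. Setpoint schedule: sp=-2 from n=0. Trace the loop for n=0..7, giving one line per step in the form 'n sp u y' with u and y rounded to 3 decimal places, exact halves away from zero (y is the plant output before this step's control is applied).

(exact arithmetic carried between steps; '≈' marks a value shown rounded to 6 d.p. or computed from one; I and e_prev carry over from the previous line; the table rounds u and y to 3 d.p., halves away from zero)
n=0: y=0, sp=-2, e=sp−y=-2; I=-2, D=e−e_prev=-2; u=1·(-2)+1/2·(-2)+1/2·(-2)=-4; next y=3/5·0+1/2·(-4)=-2
n=1: y=-2, sp=-2, e=sp−y=0; I=-2, D=e−e_prev=2; u=1·0+1/2·(-2)+1/2·2=0; next y=3/5·(-2)+1/2·0=-1.2
n=2: y=-1.2, sp=-2, e=sp−y=-0.8; I=-2.8, D=e−e_prev=-0.8; u=1·(-0.8)+1/2·(-2.8)+1/2·(-0.8)=-2.6; next y=3/5·(-1.2)+1/2·(-2.6)=-2.02
n=3: y=-2.02, sp=-2, e=sp−y=0.02; I=-2.78, D=e−e_prev=0.82; u=1·0.02+1/2·(-2.78)+1/2·0.82=-0.96; next y=3/5·(-2.02)+1/2·(-0.96)=-1.692
n=4: y=-1.692, sp=-2, e=sp−y=-0.308; I=-3.088, D=e−e_prev=-0.328; u=1·(-0.308)+1/2·(-3.088)+1/2·(-0.328)=-2.016; next y=3/5·(-1.692)+1/2·(-2.016)=-2.0232
n=5: y=-2.0232, sp=-2, e=sp−y=0.0232; I=-3.0648, D=e−e_prev=0.3312; u=1·0.0232+1/2·(-3.0648)+1/2·0.3312=-1.3436; next y=3/5·(-2.0232)+1/2·(-1.3436)=-1.88572
n=6: y=-1.88572, sp=-2, e=sp−y=-0.11428; I=-3.17908, D=e−e_prev=-0.13748; u=1·(-0.11428)+1/2·(-3.17908)+1/2·(-0.13748)=-1.77256; next y=3/5·(-1.88572)+1/2·(-1.77256)=-2.017712
n=7: y=-2.017712, sp=-2, e=sp−y=0.017712; I=-3.161368, D=e−e_prev=0.131992; u=1·0.017712+1/2·(-3.161368)+1/2·0.131992=-1.496976; next y=3/5·(-2.017712)+1/2·(-1.496976)≈-1.959115

0 -2 -4.000 0.000
1 -2 0.000 -2.000
2 -2 -2.600 -1.200
3 -2 -0.960 -2.020
4 -2 -2.016 -1.692
5 -2 -1.344 -2.023
6 -2 -1.773 -1.886
7 -2 -1.497 -2.018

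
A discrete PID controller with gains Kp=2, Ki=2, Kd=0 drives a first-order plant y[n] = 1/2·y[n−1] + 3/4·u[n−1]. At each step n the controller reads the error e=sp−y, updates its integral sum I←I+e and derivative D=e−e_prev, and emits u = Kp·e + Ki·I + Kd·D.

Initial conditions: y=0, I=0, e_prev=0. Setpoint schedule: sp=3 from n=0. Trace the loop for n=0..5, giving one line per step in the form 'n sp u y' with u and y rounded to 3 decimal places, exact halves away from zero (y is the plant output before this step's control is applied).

(exact arithmetic carried between steps; '≈' marks a value shown rounded to 6 d.p. or computed from one; I and e_prev carry over from the previous line; the table rounds u and y to 3 d.p., halves away from zero)
n=0: y=0, sp=3, e=sp−y=3; I=3, D=e−e_prev=3; u=2·3+2·3+0·3=12; next y=1/2·0+3/4·12=9
n=1: y=9, sp=3, e=sp−y=-6; I=-3, D=e−e_prev=-9; u=2·(-6)+2·(-3)+0·(-9)=-18; next y=1/2·9+3/4·(-18)=-9
n=2: y=-9, sp=3, e=sp−y=12; I=9, D=e−e_prev=18; u=2·12+2·9+0·18=42; next y=1/2·(-9)+3/4·42=27
n=3: y=27, sp=3, e=sp−y=-24; I=-15, D=e−e_prev=-36; u=2·(-24)+2·(-15)+0·(-36)=-78; next y=1/2·27+3/4·(-78)=-45
n=4: y=-45, sp=3, e=sp−y=48; I=33, D=e−e_prev=72; u=2·48+2·33+0·72=162; next y=1/2·(-45)+3/4·162=99
n=5: y=99, sp=3, e=sp−y=-96; I=-63, D=e−e_prev=-144; u=2·(-96)+2·(-63)+0·(-144)=-318; next y=1/2·99+3/4·(-318)=-189

0 3 12.000 0.000
1 3 -18.000 9.000
2 3 42.000 -9.000
3 3 -78.000 27.000
4 3 162.000 -45.000
5 3 -318.000 99.000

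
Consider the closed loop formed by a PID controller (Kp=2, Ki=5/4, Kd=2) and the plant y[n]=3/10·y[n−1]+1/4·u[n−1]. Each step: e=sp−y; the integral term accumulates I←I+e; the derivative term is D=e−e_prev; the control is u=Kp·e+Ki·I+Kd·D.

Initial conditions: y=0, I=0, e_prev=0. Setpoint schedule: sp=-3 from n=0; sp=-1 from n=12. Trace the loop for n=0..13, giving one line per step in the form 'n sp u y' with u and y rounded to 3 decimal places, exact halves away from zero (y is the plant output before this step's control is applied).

(exact arithmetic carried between steps; '≈' marks a value shown rounded to 6 d.p. or computed from one; I and e_prev carry over from the previous line; the table rounds u and y to 3 d.p., halves away from zero)
n=0: y=0, sp=-3, e=sp−y=-3; I=-3, D=e−e_prev=-3; u=2·(-3)+5/4·(-3)+2·(-3)=-15.75; next y=3/10·0+1/4·(-15.75)=-3.9375
n=1: y=-3.9375, sp=-3, e=sp−y=0.9375; I=-2.0625, D=e−e_prev=3.9375; u=2·0.9375+5/4·(-2.0625)+2·3.9375=7.171875; next y=3/10·(-3.9375)+1/4·7.171875≈0.611719
n=2: y≈0.611719, sp=-3, e=sp−y≈-3.611719; I≈-5.674219, D=e−e_prev≈-4.549219; u=2·(-3.611719)+5/4·(-5.674219)+2·(-4.549219)≈-23.414648; next y=3/10·0.611719+1/4·(-23.414648)≈-5.670146
n=3: y≈-5.670146, sp=-3, e=sp−y≈2.670146; I≈-3.004072, D=e−e_prev≈6.281865; u=2·2.670146+5/4·(-3.004072)+2·6.281865≈14.148933; next y=3/10·(-5.670146)+1/4·14.148933≈1.836189
n=4: y≈1.836189, sp=-3, e=sp−y≈-4.836189; I≈-7.840262, D=e−e_prev≈-7.506336; u=2·(-4.836189)+5/4·(-7.840262)+2·(-7.506336)≈-34.485377; next y=3/10·1.836189+1/4·(-34.485377)≈-8.070488
n=5: y≈-8.070488, sp=-3, e=sp−y≈5.070488; I≈-2.769774, D=e−e_prev≈9.906677; u=2·5.070488+5/4·(-2.769774)+2·9.906677≈26.492111; next y=3/10·(-8.070488)+1/4·26.492111≈4.201882
n=6: y≈4.201882, sp=-3, e=sp−y≈-7.201882; I≈-9.971656, D=e−e_prev≈-12.272369; u=2·(-7.201882)+5/4·(-9.971656)+2·(-12.272369)≈-51.413071; next y=3/10·4.201882+1/4·(-51.413071)≈-11.592703
n=7: y≈-11.592703, sp=-3, e=sp−y≈8.592703; I≈-1.378952, D=e−e_prev≈15.794585; u=2·8.592703+5/4·(-1.378952)+2·15.794585≈47.050885; next y=3/10·(-11.592703)+1/4·47.050885≈8.284910
n=8: y≈8.284910, sp=-3, e=sp−y≈-11.284910; I≈-12.663863, D=e−e_prev≈-19.877614; u=2·(-11.284910)+5/4·(-12.663863)+2·(-19.877614)≈-78.154876; next y=3/10·8.284910+1/4·(-78.154876)≈-17.053246
n=9: y≈-17.053246, sp=-3, e=sp−y≈14.053246; I≈1.389383, D=e−e_prev≈25.338156; u=2·14.053246+5/4·1.389383+2·25.338156≈80.519534; next y=3/10·(-17.053246)+1/4·80.519534≈15.013910
n=10: y≈15.013910, sp=-3, e=sp−y≈-18.013910; I≈-16.624526, D=e−e_prev≈-32.067156; u=2·(-18.013910)+5/4·(-16.624526)+2·(-32.067156)≈-120.942789; next y=3/10·15.013910+1/4·(-120.942789)≈-25.731524
n=11: y≈-25.731524, sp=-3, e=sp−y≈22.731524; I≈6.106998, D=e−e_prev≈40.745434; u=2·22.731524+5/4·6.106998+2·40.745434≈134.587664; next y=3/10·(-25.731524)+1/4·134.587664≈25.927459
n=12: y≈25.927459, sp=-1, e=sp−y≈-26.927459; I≈-20.820461, D=e−e_prev≈-49.658983; u=2·(-26.927459)+5/4·(-20.820461)+2·(-49.658983)≈-179.198459; next y=3/10·25.927459+1/4·(-179.198459)≈-37.021377
n=13: y≈-37.021377, sp=-1, e=sp−y≈36.021377; I≈15.200916, D=e−e_prev≈62.948836; u=2·36.021377+5/4·15.200916+2·62.948836≈216.941571; next y=3/10·(-37.021377)+1/4·216.941571≈43.128980

0 -3 -15.750 0.000
1 -3 7.172 -3.938
2 -3 -23.415 0.612
3 -3 14.149 -5.670
4 -3 -34.485 1.836
5 -3 26.492 -8.070
6 -3 -51.413 4.202
7 -3 47.051 -11.593
8 -3 -78.155 8.285
9 -3 80.520 -17.053
10 -3 -120.943 15.014
11 -3 134.588 -25.732
12 -1 -179.198 25.927
13 -1 216.942 -37.021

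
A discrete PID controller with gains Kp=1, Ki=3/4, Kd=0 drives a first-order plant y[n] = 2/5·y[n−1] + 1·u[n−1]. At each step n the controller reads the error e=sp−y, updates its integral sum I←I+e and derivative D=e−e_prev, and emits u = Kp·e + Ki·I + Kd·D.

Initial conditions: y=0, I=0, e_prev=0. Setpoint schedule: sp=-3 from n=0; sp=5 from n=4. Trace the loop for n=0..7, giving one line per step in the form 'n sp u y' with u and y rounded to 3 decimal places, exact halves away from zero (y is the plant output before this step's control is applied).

0 -3 -5.250 0.000
1 -3 1.688 -5.250
2 -3 -5.091 -0.413
3 -3 1.444 -5.256
4 5 9.090 -0.658
5 5 -3.265 8.827
6 5 8.847 0.266
7 5 -2.805 8.953

(exact arithmetic carried between steps; '≈' marks a value shown rounded to 6 d.p. or computed from one; I and e_prev carry over from the previous line; the table rounds u and y to 3 d.p., halves away from zero)
n=0: y=0, sp=-3, e=sp−y=-3; I=-3, D=e−e_prev=-3; u=1·(-3)+3/4·(-3)+0·(-3)=-5.25; next y=2/5·0+1·(-5.25)=-5.25
n=1: y=-5.25, sp=-3, e=sp−y=2.25; I=-0.75, D=e−e_prev=5.25; u=1·2.25+3/4·(-0.75)+0·5.25=1.6875; next y=2/5·(-5.25)+1·1.6875=-0.4125
n=2: y=-0.4125, sp=-3, e=sp−y=-2.5875; I=-3.3375, D=e−e_prev=-4.8375; u=1·(-2.5875)+3/4·(-3.3375)+0·(-4.8375)=-5.090625; next y=2/5·(-0.4125)+1·(-5.090625)=-5.255625
n=3: y=-5.255625, sp=-3, e=sp−y=2.255625; I=-1.081875, D=e−e_prev=4.843125; u=1·2.255625+3/4·(-1.081875)+0·4.843125≈1.444219; next y=2/5·(-5.255625)+1·1.444219≈-0.658031
n=4: y≈-0.658031, sp=5, e=sp−y≈5.658031; I≈4.576156, D=e−e_prev≈3.402406; u=1·5.658031+3/4·4.576156+0·3.402406≈9.090148; next y=2/5·(-0.658031)+1·9.090148≈8.826936
n=5: y≈8.826936, sp=5, e=sp−y≈-3.826936; I≈0.749220, D=e−e_prev≈-9.484967; u=1·(-3.826936)+3/4·0.749220+0·(-9.484967)≈-3.265021; next y=2/5·8.826936+1·(-3.265021)≈0.265754
n=6: y≈0.265754, sp=5, e=sp−y≈4.734246; I≈5.483467, D=e−e_prev≈8.561182; u=1·4.734246+3/4·5.483467+0·8.561182≈8.846846; next y=2/5·0.265754+1·8.846846≈8.953148
n=7: y≈8.953148, sp=5, e=sp−y≈-3.953148; I≈1.530319, D=e−e_prev≈-8.687394; u=1·(-3.953148)+3/4·1.530319+0·(-8.687394)≈-2.805409; next y=2/5·8.953148+1·(-2.805409)≈0.775850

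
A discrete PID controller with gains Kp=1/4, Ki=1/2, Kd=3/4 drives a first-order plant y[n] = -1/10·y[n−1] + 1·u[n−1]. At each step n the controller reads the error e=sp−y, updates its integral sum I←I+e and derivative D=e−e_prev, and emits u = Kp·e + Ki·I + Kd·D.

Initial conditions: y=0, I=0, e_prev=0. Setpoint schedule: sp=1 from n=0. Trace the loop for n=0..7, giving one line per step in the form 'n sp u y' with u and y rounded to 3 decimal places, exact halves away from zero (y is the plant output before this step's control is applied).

0 1 1.500 0.000
1 1 -1.000 1.500
2 1 3.850 -1.150
3 1 -4.735 3.965
4 1 11.264 -5.132
5 1 -17.855 11.777
6 1 35.652 -19.033
7 1 -62.321 37.555

(exact arithmetic carried between steps; '≈' marks a value shown rounded to 6 d.p. or computed from one; I and e_prev carry over from the previous line; the table rounds u and y to 3 d.p., halves away from zero)
n=0: y=0, sp=1, e=sp−y=1; I=1, D=e−e_prev=1; u=1/4·1+1/2·1+3/4·1=1.5; next y=-1/10·0+1·1.5=1.5
n=1: y=1.5, sp=1, e=sp−y=-0.5; I=0.5, D=e−e_prev=-1.5; u=1/4·(-0.5)+1/2·0.5+3/4·(-1.5)=-1; next y=-1/10·1.5+1·(-1)=-1.15
n=2: y=-1.15, sp=1, e=sp−y=2.15; I=2.65, D=e−e_prev=2.65; u=1/4·2.15+1/2·2.65+3/4·2.65=3.85; next y=-1/10·(-1.15)+1·3.85=3.965
n=3: y=3.965, sp=1, e=sp−y=-2.965; I=-0.315, D=e−e_prev=-5.115; u=1/4·(-2.965)+1/2·(-0.315)+3/4·(-5.115)=-4.735; next y=-1/10·3.965+1·(-4.735)=-5.1315
n=4: y=-5.1315, sp=1, e=sp−y=6.1315; I=5.8165, D=e−e_prev=9.0965; u=1/4·6.1315+1/2·5.8165+3/4·9.0965=11.2635; next y=-1/10·(-5.1315)+1·11.2635=11.77665
n=5: y=11.77665, sp=1, e=sp−y=-10.77665; I=-4.96015, D=e−e_prev=-16.90815; u=1/4·(-10.77665)+1/2·(-4.96015)+3/4·(-16.90815)=-17.85535; next y=-1/10·11.77665+1·(-17.85535)=-19.033015
n=6: y=-19.033015, sp=1, e=sp−y=20.033015; I=15.072865, D=e−e_prev=30.809665; u=1/4·20.033015+1/2·15.072865+3/4·30.809665=35.651935; next y=-1/10·(-19.033015)+1·35.651935≈37.555237
n=7: y≈37.555237, sp=1, e=sp−y≈-36.555237; I≈-21.482372, D=e−e_prev≈-56.588252; u=1/4·(-36.555237)+1/2·(-21.482372)+3/4·(-56.588252)≈-62.321184; next y=-1/10·37.555237+1·(-62.321184)≈-66.076707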